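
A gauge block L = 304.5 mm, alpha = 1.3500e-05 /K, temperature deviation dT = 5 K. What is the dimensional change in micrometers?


dL = L * alpha * dT
= 304.5 * 1.3500e-05 * 5
= 0.0205538 mm
dL_um = 0.0205538 * 1000 = 20.5538 um

20.5538


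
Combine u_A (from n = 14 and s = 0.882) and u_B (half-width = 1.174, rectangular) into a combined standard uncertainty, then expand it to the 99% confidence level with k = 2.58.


u_A = s / sqrt(n) = 0.882 / sqrt(14) = 0.23572442
u_B = half_width / sqrt(3) = 1.174 / sqrt(3) = 0.67780922
uc = sqrt(u_A^2 + u_B^2) = sqrt(0.23572442^2 + 0.67780922^2) = 0.71762897
U = k * uc = 2.58 * 0.71762897
U = 1.8515

1.8515


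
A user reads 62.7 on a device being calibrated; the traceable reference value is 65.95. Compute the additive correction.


Correction = standard - reading
= 65.95 - 62.7
= 3.2500

3.2500


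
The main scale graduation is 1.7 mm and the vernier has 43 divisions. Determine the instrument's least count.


LC = MSD / n_div
= 1.7 / 43
= 0.0395

0.0395


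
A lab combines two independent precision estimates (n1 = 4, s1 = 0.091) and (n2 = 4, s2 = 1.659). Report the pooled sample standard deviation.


s_p = sqrt(((n1-1)*s1^2 + (n2-1)*s2^2) / (n1+n2-2))
numerator = (4-1)*0.091^2 + (4-1)*1.659^2 = 0.024843 + 8.256843 = 8.281686
denominator = 4 + 4 - 2 = 6
s_p^2 = 8.281686 / 6 = 1.380281
s_p = sqrt(1.380281) = 1.1749

1.1749


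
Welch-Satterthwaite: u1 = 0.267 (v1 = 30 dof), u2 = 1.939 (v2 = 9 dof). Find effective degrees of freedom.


uc = sqrt(u1^2 + u2^2) = sqrt(0.267^2 + 1.939^2) = 1.9572966
v_eff = uc^4 / (u1^4/v1 + u2^4/v2)
= 1.9572966^4 / (0.267^4/30 + 1.939^4/9)
= 14.676637 / 1.5707807
v_eff = 9.3435

9.3435


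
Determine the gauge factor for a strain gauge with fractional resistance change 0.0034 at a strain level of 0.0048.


GF = (dR/R) / epsilon
= 0.0034 / 0.0048
= 0.7083

0.7083


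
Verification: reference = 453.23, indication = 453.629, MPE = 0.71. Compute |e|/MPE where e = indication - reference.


e = indication - reference = 453.629 - 453.23 = 0.3990
|e| = 0.3990
ratio = |e| / MPE = 0.3990 / 0.71
ratio = 0.5620

0.5620


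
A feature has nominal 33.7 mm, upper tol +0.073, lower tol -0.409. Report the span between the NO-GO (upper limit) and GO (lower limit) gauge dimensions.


GO = nominal - lower_tol (smallest hole = maximum material condition)
GO = 33.7 - 0.409 = 33.291
NO-GO = nominal + upper_tol (largest hole = least material condition)
NO-GO = 33.7 + 0.073 = 33.773
spread = NO-GO - GO = 33.773 - 33.291 = 0.4820

0.4820


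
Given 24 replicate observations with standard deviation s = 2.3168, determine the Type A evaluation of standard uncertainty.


u_A = s / sqrt(n)
u_A = 2.3168 / sqrt(24)
u_A = 2.3168 / 4.8989795
u_A = 0.4729

0.4729


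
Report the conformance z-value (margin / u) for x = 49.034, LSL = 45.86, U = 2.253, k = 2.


u = U / k = 2.253 / 2 = 1.1265
margin = |LSL - x| = |45.86 - 49.034| = 3.174
z = margin / u = 3.174 / 1.1265
z = 2.8176

2.8176


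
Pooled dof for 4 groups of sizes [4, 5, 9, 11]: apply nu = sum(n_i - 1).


nu = sum_i (n_i - 1)
nu = ((4 - 1) + (5 - 1) + (9 - 1) + (11 - 1))
nu = 3 + 4 + 8 + 10
nu = 25

25


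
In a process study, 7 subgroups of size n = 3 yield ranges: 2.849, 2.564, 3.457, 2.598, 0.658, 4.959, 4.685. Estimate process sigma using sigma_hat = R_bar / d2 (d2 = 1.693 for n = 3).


R_bar = (2.849 + 2.564 + 3.457 + 2.598 + 0.658 + 4.959 + 4.685) / 7
R_bar = 21.77 / 7 = 3.11
sigma_hat = R_bar / d2 = 3.11 / 1.693 = 1.8370

1.8370


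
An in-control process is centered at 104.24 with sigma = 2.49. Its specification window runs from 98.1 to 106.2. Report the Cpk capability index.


Cpu = (USL - mean) / (3*sigma) = (106.2 - 104.24) / (3*2.49) = 0.2624
Cpl = (mean - LSL) / (3*sigma) = (104.24 - 98.1) / (3*2.49) = 0.8220
Cpk = min(Cpu, Cpl) = 0.2624

0.2624


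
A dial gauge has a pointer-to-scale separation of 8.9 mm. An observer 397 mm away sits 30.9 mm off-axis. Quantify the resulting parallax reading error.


error = h * offset / d
= 8.9 * 30.9 / 397
= 0.6927

0.6927


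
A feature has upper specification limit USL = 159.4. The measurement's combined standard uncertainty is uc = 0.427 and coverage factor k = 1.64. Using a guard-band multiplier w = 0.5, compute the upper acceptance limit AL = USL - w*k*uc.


U = k * uc = 1.64 * 0.427 = 0.70028
guard band g = w * U = 0.5 * 0.70028 = 0.35014
AL = USL - g = 159.4 - 0.35014
AL = 159.0499

159.0499


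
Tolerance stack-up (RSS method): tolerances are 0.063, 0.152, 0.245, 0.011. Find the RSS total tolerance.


RSS = sqrt(0.063^2 + 0.152^2 + 0.245^2 + 0.011^2)
= sqrt(0.087219)
= 0.2953

0.2953


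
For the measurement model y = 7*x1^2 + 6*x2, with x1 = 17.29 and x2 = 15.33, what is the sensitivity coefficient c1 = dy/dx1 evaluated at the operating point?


y = 7*x1^2 + 6*x2
dy/dx1 = 2*7*x1
Evaluate at x1 = 17.29: c1 = 14 * 17.29
c1 = 242.0600

242.0600


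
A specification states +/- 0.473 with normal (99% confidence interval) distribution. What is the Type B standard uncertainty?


u_B = half_width / 2.576
u_B = 0.473 / 2.576
u_B = 0.1836

0.1836


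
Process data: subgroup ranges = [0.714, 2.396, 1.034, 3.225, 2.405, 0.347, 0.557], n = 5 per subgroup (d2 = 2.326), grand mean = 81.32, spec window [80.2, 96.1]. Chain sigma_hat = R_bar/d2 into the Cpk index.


R_bar = (0.714 + 2.396 + 1.034 + 3.225 + 2.405 + 0.347 + 0.557) / 7 = 1.5254286
sigma = R_bar / d2 = 1.5254286 / 2.326 = 0.65581625
Cp = (USL - LSL)/(6*sigma) = (96.1 - 80.2)/(6*0.65581625) = 4.0408
Cpu = (96.1 - 81.32)/(3*0.65581625) = 7.5123
Cpl = (81.32 - 80.2)/(3*0.65581625) = 0.5693
Cpk = min(Cpu, Cpl) = 0.5693

0.5693


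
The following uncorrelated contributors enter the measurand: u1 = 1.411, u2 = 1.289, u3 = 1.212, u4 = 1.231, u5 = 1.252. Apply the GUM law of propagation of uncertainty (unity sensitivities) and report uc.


uc = sqrt(1.411^2 + 1.289^2 + 1.212^2 + 1.231^2 + 1.252^2)
uc = sqrt(8.204251)
uc = 2.8643

2.8643


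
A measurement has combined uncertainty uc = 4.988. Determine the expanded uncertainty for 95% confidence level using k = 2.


U = k * uc
U = 2 * 4.988
U = 9.9760

9.9760


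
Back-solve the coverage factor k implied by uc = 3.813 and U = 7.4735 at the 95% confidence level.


k = U / uc
k = 7.4735 / 3.813
k = 1.96

1.96


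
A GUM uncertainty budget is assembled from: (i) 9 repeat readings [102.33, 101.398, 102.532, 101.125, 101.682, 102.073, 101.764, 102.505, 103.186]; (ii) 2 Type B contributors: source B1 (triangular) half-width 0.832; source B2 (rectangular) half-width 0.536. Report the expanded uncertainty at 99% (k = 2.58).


mean = (102.33 + 101.398 + 102.532 + 101.125 + 101.682 + 102.073 + 101.764 + 102.505 + 103.186) / 9 = 102.0661111
s = sqrt(sum((x - mean)^2)/(n-1)) = 0.64268839
u_A = s / sqrt(n) = 0.64268839 / sqrt(9) = 0.21422946
u_B1 = 0.832 / sqrt(6) = 0.33966258
u_B2 = 0.536 / sqrt(3) = 0.30945974
uc = sqrt(0.21422946^2 + 0.33966258^2 + 0.30945974^2) = 0.50698152
U = k * uc = 2.58 * 0.50698152
U = 1.3080

1.3080


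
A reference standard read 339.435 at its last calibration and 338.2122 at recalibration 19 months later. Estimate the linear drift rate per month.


rate = (v2 - v1) / months
= (338.2122 - 339.435) / 19
= -1.2228 / 19
= -0.0644

-0.0644


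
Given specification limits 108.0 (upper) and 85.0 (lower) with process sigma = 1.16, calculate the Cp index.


Cp = (USL - LSL) / (6 * sigma)
= (108.0 - 85.0) / (6 * 1.16)
= 23.0000 / 6.9600
= 3.3046

3.3046


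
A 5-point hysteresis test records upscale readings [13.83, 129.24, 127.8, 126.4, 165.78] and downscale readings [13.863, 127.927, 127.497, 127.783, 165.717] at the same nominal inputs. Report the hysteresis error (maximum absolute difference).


|13.83 - 13.863| = 0.0330
|129.24 - 127.927| = 1.3130
|127.8 - 127.497| = 0.3030
|126.4 - 127.783| = 1.3830
|165.78 - 165.717| = 0.0630
hysteresis = max(diffs) = 1.3830

1.3830


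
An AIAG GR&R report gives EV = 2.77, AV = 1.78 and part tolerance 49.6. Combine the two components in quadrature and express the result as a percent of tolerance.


GRR = sqrt(EV^2 + AV^2) = sqrt(2.77^2 + 1.78^2) = 3.2926129
%GRR = GRR / tol * 100 = 3.2926129 / 49.6 * 100
%GRR = 6.6383

6.6383


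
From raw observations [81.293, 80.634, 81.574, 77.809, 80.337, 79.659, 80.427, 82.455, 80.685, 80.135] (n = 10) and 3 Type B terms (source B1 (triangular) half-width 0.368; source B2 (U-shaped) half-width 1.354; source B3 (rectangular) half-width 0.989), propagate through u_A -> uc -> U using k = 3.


mean = (81.293 + 80.634 + 81.574 + 77.809 + 80.337 + 79.659 + 80.427 + 82.455 + 80.685 + 80.135) / 10 = 80.5008
s = sqrt(sum((x - mean)^2)/(n-1)) = 1.2369501
u_A = s / sqrt(n) = 1.2369501 / sqrt(10) = 0.39115797
u_B1 = 0.368 / sqrt(6) = 0.15023537
u_B2 = 1.354 / sqrt(2) = 0.95742258
u_B3 = 0.989 / sqrt(3) = 0.57099942
uc = sqrt(0.39115797^2 + 0.15023537^2 + 0.95742258^2 + 0.57099942^2) = 1.1909129
U = k * uc = 3 * 1.1909129
U = 3.5727

3.5727


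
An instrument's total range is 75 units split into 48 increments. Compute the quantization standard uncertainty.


resolution = range / divisions
resolution = 75 / 48 = 1.5625
u_res = resolution / (2*sqrt(3))
u_res = 1.5625 / 3.4641016
u_res = 0.4511

0.4511


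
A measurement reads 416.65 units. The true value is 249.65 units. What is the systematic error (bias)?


Systematic error = measured - true
= 416.65 - 249.65
= 167.0000

167.0000


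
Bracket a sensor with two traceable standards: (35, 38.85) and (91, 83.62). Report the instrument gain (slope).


slope = (y2 - y1) / (x2 - x1)
= (83.62 - 38.85) / (91 - 35)
= 44.7700 / 56
= 0.7995

0.7995


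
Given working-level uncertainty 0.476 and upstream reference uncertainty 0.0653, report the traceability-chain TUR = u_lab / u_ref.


TUR = u_lab / u_ref
= 0.476 / 0.0653
= 7.2894

7.2894


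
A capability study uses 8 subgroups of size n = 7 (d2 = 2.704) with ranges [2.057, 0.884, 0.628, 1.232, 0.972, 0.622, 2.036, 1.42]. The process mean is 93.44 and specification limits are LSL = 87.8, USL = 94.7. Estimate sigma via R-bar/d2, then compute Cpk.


R_bar = (2.057 + 0.884 + 0.628 + 1.232 + 0.972 + 0.622 + 2.036 + 1.42) / 8 = 1.231375
sigma = R_bar / d2 = 1.231375 / 2.704 = 0.45539016
Cp = (USL - LSL)/(6*sigma) = (94.7 - 87.8)/(6*0.45539016) = 2.5253
Cpu = (94.7 - 93.44)/(3*0.45539016) = 0.9223
Cpl = (93.44 - 87.8)/(3*0.45539016) = 4.1283
Cpk = min(Cpu, Cpl) = 0.9223

0.9223


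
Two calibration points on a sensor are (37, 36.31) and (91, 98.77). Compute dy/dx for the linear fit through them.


slope = (y2 - y1) / (x2 - x1)
= (98.77 - 36.31) / (91 - 37)
= 62.4600 / 54
= 1.1567

1.1567


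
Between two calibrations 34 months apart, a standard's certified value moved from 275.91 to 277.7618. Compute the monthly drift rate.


rate = (v2 - v1) / months
= (277.7618 - 275.91) / 34
= 1.8518 / 34
= 0.0545

0.0545


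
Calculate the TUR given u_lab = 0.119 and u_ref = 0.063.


TUR = u_lab / u_ref
= 0.119 / 0.063
= 1.8889

1.8889


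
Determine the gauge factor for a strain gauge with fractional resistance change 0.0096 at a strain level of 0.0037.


GF = (dR/R) / epsilon
= 0.0096 / 0.0037
= 2.5946

2.5946


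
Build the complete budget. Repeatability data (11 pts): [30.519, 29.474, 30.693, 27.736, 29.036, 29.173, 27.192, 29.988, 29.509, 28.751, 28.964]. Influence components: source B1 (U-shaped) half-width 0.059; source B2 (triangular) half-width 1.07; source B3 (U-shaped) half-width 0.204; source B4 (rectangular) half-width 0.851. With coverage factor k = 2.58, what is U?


mean = (30.519 + 29.474 + 30.693 + 27.736 + 29.036 + 29.173 + 27.192 + 29.988 + 29.509 + 28.751 + 28.964) / 11 = 29.185
s = sqrt(sum((x - mean)^2)/(n-1)) = 1.0591562
u_A = s / sqrt(n) = 1.0591562 / sqrt(11) = 0.31934761
u_B1 = 0.059 / sqrt(2) = 0.0417193
u_B2 = 1.07 / sqrt(6) = 0.43682567
u_B3 = 0.204 / sqrt(2) = 0.14424978
u_B4 = 0.851 / sqrt(3) = 0.49132508
uc = sqrt(0.31934761^2 + 0.0417193^2 + 0.43682567^2 + 0.14424978^2 + 0.49132508^2) = 0.74615574
U = k * uc = 2.58 * 0.74615574
U = 1.9251

1.9251


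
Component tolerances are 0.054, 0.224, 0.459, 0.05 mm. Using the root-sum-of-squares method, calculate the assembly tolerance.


RSS = sqrt(0.054^2 + 0.224^2 + 0.459^2 + 0.05^2)
= sqrt(0.266273)
= 0.5160

0.5160


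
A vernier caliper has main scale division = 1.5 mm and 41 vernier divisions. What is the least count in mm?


LC = MSD / n_div
= 1.5 / 41
= 0.0366

0.0366


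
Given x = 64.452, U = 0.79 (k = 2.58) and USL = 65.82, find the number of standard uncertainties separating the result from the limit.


u = U / k = 0.79 / 2.58 = 0.30620155
margin = |USL - x| = |65.82 - 64.452| = 1.368
z = margin / u = 1.368 / 0.30620155
z = 4.4676

4.4676


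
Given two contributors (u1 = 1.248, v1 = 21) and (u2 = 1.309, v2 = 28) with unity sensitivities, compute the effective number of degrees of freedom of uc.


uc = sqrt(u1^2 + u2^2) = sqrt(1.248^2 + 1.309^2) = 1.8085865
v_eff = uc^4 / (u1^4/v1 + u2^4/v2)
= 1.8085865^4 / (1.248^4/21 + 1.309^4/28)
= 10.699344 / 0.22037293
v_eff = 48.5511

48.5511


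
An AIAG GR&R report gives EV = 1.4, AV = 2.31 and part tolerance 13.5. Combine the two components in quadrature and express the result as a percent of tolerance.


GRR = sqrt(EV^2 + AV^2) = sqrt(1.4^2 + 2.31^2) = 2.7011294
%GRR = GRR / tol * 100 = 2.7011294 / 13.5 * 100
%GRR = 20.0084

20.0084


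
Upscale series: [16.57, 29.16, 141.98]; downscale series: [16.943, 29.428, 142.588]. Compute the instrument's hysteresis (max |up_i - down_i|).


|16.57 - 16.943| = 0.3730
|29.16 - 29.428| = 0.2680
|141.98 - 142.588| = 0.6080
hysteresis = max(diffs) = 0.6080

0.6080


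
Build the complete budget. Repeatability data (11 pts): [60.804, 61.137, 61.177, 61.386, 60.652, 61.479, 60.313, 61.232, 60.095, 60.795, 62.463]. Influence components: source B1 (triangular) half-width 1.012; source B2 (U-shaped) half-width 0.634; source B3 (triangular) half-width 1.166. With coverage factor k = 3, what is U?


mean = (60.804 + 61.137 + 61.177 + 61.386 + 60.652 + 61.479 + 60.313 + 61.232 + 60.095 + 60.795 + 62.463) / 11 = 61.04845455
s = sqrt(sum((x - mean)^2)/(n-1)) = 0.63948735
u_A = s / sqrt(n) = 0.63948735 / sqrt(11) = 0.19281269
u_B1 = 1.012 / sqrt(6) = 0.41314727
u_B2 = 0.634 / sqrt(2) = 0.4483057
u_B3 = 1.166 / sqrt(6) = 0.47601751
uc = sqrt(0.19281269^2 + 0.41314727^2 + 0.4483057^2 + 0.47601751^2) = 0.7971437
U = k * uc = 3 * 0.7971437
U = 2.3914

2.3914


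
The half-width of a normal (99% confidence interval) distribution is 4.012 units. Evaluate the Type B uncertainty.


u_B = half_width / 2.576
u_B = 4.012 / 2.576
u_B = 1.5575

1.5575


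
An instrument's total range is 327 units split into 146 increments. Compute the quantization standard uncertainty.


resolution = range / divisions
resolution = 327 / 146 = 2.239726
u_res = resolution / (2*sqrt(3))
u_res = 2.239726 / 3.4641016
u_res = 0.6466

0.6466


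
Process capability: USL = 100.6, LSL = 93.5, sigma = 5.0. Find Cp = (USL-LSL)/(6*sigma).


Cp = (USL - LSL) / (6 * sigma)
= (100.6 - 93.5) / (6 * 5.0)
= 7.1000 / 30.0000
= 0.2367

0.2367


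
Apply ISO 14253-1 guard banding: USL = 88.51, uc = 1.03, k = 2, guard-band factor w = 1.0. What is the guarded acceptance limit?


U = k * uc = 2 * 1.03 = 2.06
guard band g = w * U = 1.0 * 2.06 = 2.06
AL = USL - g = 88.51 - 2.06
AL = 86.4500

86.4500


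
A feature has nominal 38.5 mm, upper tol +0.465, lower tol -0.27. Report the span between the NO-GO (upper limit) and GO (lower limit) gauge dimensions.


GO = nominal - lower_tol (smallest hole = maximum material condition)
GO = 38.5 - 0.27 = 38.23
NO-GO = nominal + upper_tol (largest hole = least material condition)
NO-GO = 38.5 + 0.465 = 38.965
spread = NO-GO - GO = 38.965 - 38.23 = 0.7350

0.7350


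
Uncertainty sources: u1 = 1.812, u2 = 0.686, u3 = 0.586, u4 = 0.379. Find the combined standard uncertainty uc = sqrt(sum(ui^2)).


uc = sqrt(1.812^2 + 0.686^2 + 0.586^2 + 0.379^2)
uc = sqrt(4.240977)
uc = 2.0594

2.0594


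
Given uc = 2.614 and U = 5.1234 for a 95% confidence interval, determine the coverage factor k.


k = U / uc
k = 5.1234 / 2.614
k = 1.96

1.96


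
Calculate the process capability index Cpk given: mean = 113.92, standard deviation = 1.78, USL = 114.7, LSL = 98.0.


Cpu = (USL - mean) / (3*sigma) = (114.7 - 113.92) / (3*1.78) = 0.1461
Cpl = (mean - LSL) / (3*sigma) = (113.92 - 98.0) / (3*1.78) = 2.9813
Cpk = min(Cpu, Cpl) = 0.1461

0.1461


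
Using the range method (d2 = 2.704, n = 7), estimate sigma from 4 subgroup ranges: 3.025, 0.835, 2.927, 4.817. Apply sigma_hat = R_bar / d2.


R_bar = (3.025 + 0.835 + 2.927 + 4.817) / 4
R_bar = 11.604 / 4 = 2.901
sigma_hat = R_bar / d2 = 2.901 / 2.704 = 1.0729

1.0729


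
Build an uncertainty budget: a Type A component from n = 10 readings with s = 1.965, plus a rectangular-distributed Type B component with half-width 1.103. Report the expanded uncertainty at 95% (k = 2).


u_A = s / sqrt(n) = 1.965 / sqrt(10) = 0.62138756
u_B = half_width / sqrt(3) = 1.103 / sqrt(3) = 0.63681735
uc = sqrt(u_A^2 + u_B^2) = sqrt(0.62138756^2 + 0.63681735^2) = 0.88975212
U = k * uc = 2 * 0.88975212
U = 1.7795

1.7795


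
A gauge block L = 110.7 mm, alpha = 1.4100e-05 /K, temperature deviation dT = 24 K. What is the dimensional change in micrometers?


dL = L * alpha * dT
= 110.7 * 1.4100e-05 * 24
= 0.0374609 mm
dL_um = 0.0374609 * 1000 = 37.4609 um

37.4609


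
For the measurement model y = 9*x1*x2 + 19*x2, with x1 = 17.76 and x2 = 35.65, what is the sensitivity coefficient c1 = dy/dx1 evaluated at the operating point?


y = 9*x1*x2 + 19*x2
dy/dx1 = 9*x2
Evaluate at x2 = 35.65: c1 = 9 * 35.65
c1 = 320.8500

320.8500


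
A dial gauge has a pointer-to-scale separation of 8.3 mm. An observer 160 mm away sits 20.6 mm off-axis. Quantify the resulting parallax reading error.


error = h * offset / d
= 8.3 * 20.6 / 160
= 1.0686

1.0686


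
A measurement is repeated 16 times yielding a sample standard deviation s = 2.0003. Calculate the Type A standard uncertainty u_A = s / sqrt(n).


u_A = s / sqrt(n)
u_A = 2.0003 / sqrt(16)
u_A = 2.0003 / 4
u_A = 0.5001

0.5001


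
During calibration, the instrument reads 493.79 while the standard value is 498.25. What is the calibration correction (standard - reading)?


Correction = standard - reading
= 498.25 - 493.79
= 4.4600

4.4600


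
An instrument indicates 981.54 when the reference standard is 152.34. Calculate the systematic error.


Systematic error = measured - true
= 981.54 - 152.34
= 829.2000

829.2000


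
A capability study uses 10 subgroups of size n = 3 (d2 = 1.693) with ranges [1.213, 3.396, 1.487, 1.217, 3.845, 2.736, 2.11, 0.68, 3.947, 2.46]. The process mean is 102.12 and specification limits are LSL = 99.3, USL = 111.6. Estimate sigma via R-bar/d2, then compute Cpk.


R_bar = (1.213 + 3.396 + 1.487 + 1.217 + 3.845 + 2.736 + 2.11 + 0.68 + 3.947 + 2.46) / 10 = 2.3091
sigma = R_bar / d2 = 2.3091 / 1.693 = 1.3639102
Cp = (USL - LSL)/(6*sigma) = (111.6 - 99.3)/(6*1.3639102) = 1.5030
Cpu = (111.6 - 102.12)/(3*1.3639102) = 2.3169
Cpl = (102.12 - 99.3)/(3*1.3639102) = 0.6892
Cpk = min(Cpu, Cpl) = 0.6892

0.6892


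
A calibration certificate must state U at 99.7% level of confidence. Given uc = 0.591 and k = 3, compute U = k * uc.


U = k * uc
U = 3 * 0.591
U = 1.7730

1.7730


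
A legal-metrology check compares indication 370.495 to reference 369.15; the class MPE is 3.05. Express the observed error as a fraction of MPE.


e = indication - reference = 370.495 - 369.15 = 1.3450
|e| = 1.3450
ratio = |e| / MPE = 1.3450 / 3.05
ratio = 0.4410

0.4410


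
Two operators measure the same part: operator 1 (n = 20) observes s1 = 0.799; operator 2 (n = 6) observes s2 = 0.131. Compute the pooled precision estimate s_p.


s_p = sqrt(((n1-1)*s1^2 + (n2-1)*s2^2) / (n1+n2-2))
numerator = (20-1)*0.799^2 + (6-1)*0.131^2 = 12.129619 + 0.085805 = 12.215424
denominator = 20 + 6 - 2 = 24
s_p^2 = 12.215424 / 24 = 0.508976
s_p = sqrt(0.508976) = 0.7134

0.7134


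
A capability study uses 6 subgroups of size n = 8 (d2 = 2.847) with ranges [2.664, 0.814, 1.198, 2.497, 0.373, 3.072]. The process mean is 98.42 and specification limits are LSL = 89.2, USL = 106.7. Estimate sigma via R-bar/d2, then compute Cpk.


R_bar = (2.664 + 0.814 + 1.198 + 2.497 + 0.373 + 3.072) / 6 = 1.7696667
sigma = R_bar / d2 = 1.7696667 / 2.847 = 0.62158999
Cp = (USL - LSL)/(6*sigma) = (106.7 - 89.2)/(6*0.62158999) = 4.6923
Cpu = (106.7 - 98.42)/(3*0.62158999) = 4.4402
Cpl = (98.42 - 89.2)/(3*0.62158999) = 4.9443
Cpk = min(Cpu, Cpl) = 4.4402

4.4402


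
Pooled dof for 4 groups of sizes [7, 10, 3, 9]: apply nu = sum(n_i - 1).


nu = sum_i (n_i - 1)
nu = ((7 - 1) + (10 - 1) + (3 - 1) + (9 - 1))
nu = 6 + 9 + 2 + 8
nu = 25

25


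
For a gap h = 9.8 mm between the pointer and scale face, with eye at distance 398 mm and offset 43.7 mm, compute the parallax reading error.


error = h * offset / d
= 9.8 * 43.7 / 398
= 1.0760

1.0760


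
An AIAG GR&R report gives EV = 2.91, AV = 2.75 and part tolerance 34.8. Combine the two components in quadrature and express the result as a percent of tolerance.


GRR = sqrt(EV^2 + AV^2) = sqrt(2.91^2 + 2.75^2) = 4.0038232
%GRR = GRR / tol * 100 = 4.0038232 / 34.8 * 100
%GRR = 11.5052

11.5052


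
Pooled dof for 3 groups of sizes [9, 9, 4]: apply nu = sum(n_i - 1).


nu = sum_i (n_i - 1)
nu = ((9 - 1) + (9 - 1) + (4 - 1))
nu = 8 + 8 + 3
nu = 19

19


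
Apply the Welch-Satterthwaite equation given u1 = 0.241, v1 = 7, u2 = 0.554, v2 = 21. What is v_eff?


uc = sqrt(u1^2 + u2^2) = sqrt(0.241^2 + 0.554^2) = 0.60414982
v_eff = uc^4 / (u1^4/v1 + u2^4/v2)
= 0.60414982^4 / (0.241^4/7 + 0.554^4/21)
= 0.13322281 / 0.0049675066
v_eff = 26.8188

26.8188


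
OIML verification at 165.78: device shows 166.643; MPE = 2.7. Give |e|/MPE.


e = indication - reference = 166.643 - 165.78 = 0.8630
|e| = 0.8630
ratio = |e| / MPE = 0.8630 / 2.7
ratio = 0.3196

0.3196


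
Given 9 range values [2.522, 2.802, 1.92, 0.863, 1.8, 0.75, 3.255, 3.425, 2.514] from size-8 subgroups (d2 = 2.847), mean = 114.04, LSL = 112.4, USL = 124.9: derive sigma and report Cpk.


R_bar = (2.522 + 2.802 + 1.92 + 0.863 + 1.8 + 0.75 + 3.255 + 3.425 + 2.514) / 9 = 2.2056667
sigma = R_bar / d2 = 2.2056667 / 2.847 = 0.77473365
Cp = (USL - LSL)/(6*sigma) = (124.9 - 112.4)/(6*0.77473365) = 2.6891
Cpu = (124.9 - 114.04)/(3*0.77473365) = 4.6726
Cpl = (114.04 - 112.4)/(3*0.77473365) = 0.7056
Cpk = min(Cpu, Cpl) = 0.7056

0.7056


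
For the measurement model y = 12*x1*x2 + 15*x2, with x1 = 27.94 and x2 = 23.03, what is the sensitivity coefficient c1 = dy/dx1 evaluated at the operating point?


y = 12*x1*x2 + 15*x2
dy/dx1 = 12*x2
Evaluate at x2 = 23.03: c1 = 12 * 23.03
c1 = 276.3600

276.3600


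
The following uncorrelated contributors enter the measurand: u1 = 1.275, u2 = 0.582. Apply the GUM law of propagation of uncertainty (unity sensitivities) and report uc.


uc = sqrt(1.275^2 + 0.582^2)
uc = sqrt(1.964349)
uc = 1.4016

1.4016


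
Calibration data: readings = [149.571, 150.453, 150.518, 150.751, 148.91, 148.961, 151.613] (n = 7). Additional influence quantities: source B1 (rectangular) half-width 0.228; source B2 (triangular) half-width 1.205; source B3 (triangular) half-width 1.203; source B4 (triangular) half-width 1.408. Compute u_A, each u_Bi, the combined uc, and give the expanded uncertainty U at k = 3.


mean = (149.571 + 150.453 + 150.518 + 150.751 + 148.91 + 148.961 + 151.613) / 7 = 150.111
s = sqrt(sum((x - mean)^2)/(n-1)) = 1.0003931
u_A = s / sqrt(n) = 1.0003931 / sqrt(7) = 0.37811305
u_B1 = 0.228 / sqrt(3) = 0.13163586
u_B2 = 1.205 / sqrt(6) = 0.49193919
u_B3 = 1.203 / sqrt(6) = 0.49112269
u_B4 = 1.408 / sqrt(6) = 0.57481359
uc = sqrt(0.37811305^2 + 0.13163586^2 + 0.49193919^2 + 0.49112269^2 + 0.57481359^2) = 0.98687071
U = k * uc = 3 * 0.98687071
U = 2.9606

2.9606


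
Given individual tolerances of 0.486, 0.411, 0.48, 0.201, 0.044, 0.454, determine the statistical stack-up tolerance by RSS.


RSS = sqrt(0.486^2 + 0.411^2 + 0.48^2 + 0.201^2 + 0.044^2 + 0.454^2)
= sqrt(0.88397)
= 0.9402

0.9402


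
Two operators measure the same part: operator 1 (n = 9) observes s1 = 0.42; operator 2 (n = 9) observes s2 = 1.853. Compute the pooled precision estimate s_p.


s_p = sqrt(((n1-1)*s1^2 + (n2-1)*s2^2) / (n1+n2-2))
numerator = (9-1)*0.42^2 + (9-1)*1.853^2 = 1.4112 + 27.468872 = 28.880072
denominator = 9 + 9 - 2 = 16
s_p^2 = 28.880072 / 16 = 1.8050045
s_p = sqrt(1.8050045) = 1.3435

1.3435


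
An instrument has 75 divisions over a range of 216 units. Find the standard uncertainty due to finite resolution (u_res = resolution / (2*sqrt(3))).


resolution = range / divisions
resolution = 216 / 75 = 2.88
u_res = resolution / (2*sqrt(3))
u_res = 2.88 / 3.4641016
u_res = 0.8314

0.8314


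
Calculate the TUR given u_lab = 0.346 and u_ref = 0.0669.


TUR = u_lab / u_ref
= 0.346 / 0.0669
= 5.1719

5.1719


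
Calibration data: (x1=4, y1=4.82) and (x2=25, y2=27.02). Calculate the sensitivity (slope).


slope = (y2 - y1) / (x2 - x1)
= (27.02 - 4.82) / (25 - 4)
= 22.2000 / 21
= 1.0571

1.0571


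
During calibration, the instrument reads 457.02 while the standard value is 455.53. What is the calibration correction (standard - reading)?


Correction = standard - reading
= 455.53 - 457.02
= -1.4900

-1.4900


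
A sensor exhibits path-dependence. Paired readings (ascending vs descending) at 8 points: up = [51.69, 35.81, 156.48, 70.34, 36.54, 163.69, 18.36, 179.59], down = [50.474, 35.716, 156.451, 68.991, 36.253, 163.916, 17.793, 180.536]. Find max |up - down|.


|51.69 - 50.474| = 1.2160
|35.81 - 35.716| = 0.0940
|156.48 - 156.451| = 0.0290
|70.34 - 68.991| = 1.3490
|36.54 - 36.253| = 0.2870
|163.69 - 163.916| = 0.2260
|18.36 - 17.793| = 0.5670
|179.59 - 180.536| = 0.9460
hysteresis = max(diffs) = 1.3490

1.3490


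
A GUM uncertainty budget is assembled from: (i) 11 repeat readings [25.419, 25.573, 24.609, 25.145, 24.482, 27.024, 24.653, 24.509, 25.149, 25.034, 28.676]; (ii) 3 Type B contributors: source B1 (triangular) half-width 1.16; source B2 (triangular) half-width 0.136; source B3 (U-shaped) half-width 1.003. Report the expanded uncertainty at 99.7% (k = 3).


mean = (25.419 + 25.573 + 24.609 + 25.145 + 24.482 + 27.024 + 24.653 + 24.509 + 25.149 + 25.034 + 28.676) / 11 = 25.47936364
s = sqrt(sum((x - mean)^2)/(n-1)) = 1.2811259
u_A = s / sqrt(n) = 1.2811259 / sqrt(11) = 0.38627399
u_B1 = 1.16 / sqrt(6) = 0.47356802
u_B2 = 0.136 / sqrt(6) = 0.055521768
u_B3 = 1.003 / sqrt(2) = 0.7092281
uc = sqrt(0.38627399^2 + 0.47356802^2 + 0.055521768^2 + 0.7092281^2) = 0.93784936
U = k * uc = 3 * 0.93784936
U = 2.8135

2.8135


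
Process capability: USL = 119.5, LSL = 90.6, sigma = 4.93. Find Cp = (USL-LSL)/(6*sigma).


Cp = (USL - LSL) / (6 * sigma)
= (119.5 - 90.6) / (6 * 4.93)
= 28.9000 / 29.5800
= 0.9770

0.9770


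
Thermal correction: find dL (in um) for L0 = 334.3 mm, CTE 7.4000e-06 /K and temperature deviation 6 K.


dL = L * alpha * dT
= 334.3 * 7.4000e-06 * 6
= 0.0148429 mm
dL_um = 0.0148429 * 1000 = 14.8429 um

14.8429


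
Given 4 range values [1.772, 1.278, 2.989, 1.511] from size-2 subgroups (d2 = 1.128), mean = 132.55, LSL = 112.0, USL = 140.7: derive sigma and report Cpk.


R_bar = (1.772 + 1.278 + 2.989 + 1.511) / 4 = 1.8875
sigma = R_bar / d2 = 1.8875 / 1.128 = 1.6733156
Cp = (USL - LSL)/(6*sigma) = (140.7 - 112.0)/(6*1.6733156) = 2.8586
Cpu = (140.7 - 132.55)/(3*1.6733156) = 1.6235
Cpl = (132.55 - 112.0)/(3*1.6733156) = 4.0937
Cpk = min(Cpu, Cpl) = 1.6235

1.6235


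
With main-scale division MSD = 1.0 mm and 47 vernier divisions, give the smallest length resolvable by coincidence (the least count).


LC = MSD / n_div
= 1.0 / 47
= 0.0213

0.0213


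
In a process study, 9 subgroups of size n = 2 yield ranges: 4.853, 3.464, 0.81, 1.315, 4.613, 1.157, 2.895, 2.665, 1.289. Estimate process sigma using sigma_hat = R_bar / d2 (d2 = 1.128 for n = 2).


R_bar = (4.853 + 3.464 + 0.81 + 1.315 + 4.613 + 1.157 + 2.895 + 2.665 + 1.289) / 9
R_bar = 23.061 / 9 = 2.5623333
sigma_hat = R_bar / d2 = 2.5623333 / 1.128 = 2.2716

2.2716


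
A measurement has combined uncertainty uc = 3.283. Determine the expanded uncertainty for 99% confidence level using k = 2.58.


U = k * uc
U = 2.58 * 3.283
U = 8.4701

8.4701


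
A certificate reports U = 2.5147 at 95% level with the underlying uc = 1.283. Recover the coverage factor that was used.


k = U / uc
k = 2.5147 / 1.283
k = 1.96

1.96


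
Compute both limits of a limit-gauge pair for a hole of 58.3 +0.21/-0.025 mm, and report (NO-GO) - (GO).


GO = nominal - lower_tol (smallest hole = maximum material condition)
GO = 58.3 - 0.025 = 58.275
NO-GO = nominal + upper_tol (largest hole = least material condition)
NO-GO = 58.3 + 0.21 = 58.51
spread = NO-GO - GO = 58.51 - 58.275 = 0.2350

0.2350


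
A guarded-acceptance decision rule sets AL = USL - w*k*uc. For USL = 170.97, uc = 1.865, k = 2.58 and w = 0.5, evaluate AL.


U = k * uc = 2.58 * 1.865 = 4.8117
guard band g = w * U = 0.5 * 4.8117 = 2.40585
AL = USL - g = 170.97 - 2.40585
AL = 168.5642

168.5642


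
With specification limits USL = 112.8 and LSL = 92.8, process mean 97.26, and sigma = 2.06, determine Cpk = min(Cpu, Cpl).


Cpu = (USL - mean) / (3*sigma) = (112.8 - 97.26) / (3*2.06) = 2.5146
Cpl = (mean - LSL) / (3*sigma) = (97.26 - 92.8) / (3*2.06) = 0.7217
Cpk = min(Cpu, Cpl) = 0.7217

0.7217


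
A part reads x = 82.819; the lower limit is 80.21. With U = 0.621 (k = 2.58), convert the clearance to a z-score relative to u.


u = U / k = 0.621 / 2.58 = 0.24069767
margin = |LSL - x| = |80.21 - 82.819| = 2.609
z = margin / u = 2.609 / 0.24069767
z = 10.8393

10.8393


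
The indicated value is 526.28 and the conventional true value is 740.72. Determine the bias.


Systematic error = measured - true
= 526.28 - 740.72
= -214.4400

-214.4400


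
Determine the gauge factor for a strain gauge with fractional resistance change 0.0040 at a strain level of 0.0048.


GF = (dR/R) / epsilon
= 0.0040 / 0.0048
= 0.8333

0.8333


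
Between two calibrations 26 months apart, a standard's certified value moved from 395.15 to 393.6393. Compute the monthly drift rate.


rate = (v2 - v1) / months
= (393.6393 - 395.15) / 26
= -1.5107 / 26
= -0.0581

-0.0581


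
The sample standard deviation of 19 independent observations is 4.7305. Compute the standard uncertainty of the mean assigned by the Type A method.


u_A = s / sqrt(n)
u_A = 4.7305 / sqrt(19)
u_A = 4.7305 / 4.3588989
u_A = 1.0853

1.0853


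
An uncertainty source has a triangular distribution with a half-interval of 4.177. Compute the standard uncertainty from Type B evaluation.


u_B = half_width / sqrt(6)
u_B = 4.177 / 2.4494897
u_B = 1.7053

1.7053


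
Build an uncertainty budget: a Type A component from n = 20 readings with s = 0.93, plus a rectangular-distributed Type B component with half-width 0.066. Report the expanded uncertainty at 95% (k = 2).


u_A = s / sqrt(n) = 0.93 / sqrt(20) = 0.20795432
u_B = half_width / sqrt(3) = 0.066 / sqrt(3) = 0.038105118
uc = sqrt(u_A^2 + u_B^2) = sqrt(0.20795432^2 + 0.038105118^2) = 0.21141665
U = k * uc = 2 * 0.21141665
U = 0.4228

0.4228


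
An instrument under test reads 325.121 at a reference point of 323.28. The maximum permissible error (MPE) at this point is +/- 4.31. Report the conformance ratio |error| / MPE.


e = indication - reference = 325.121 - 323.28 = 1.8410
|e| = 1.8410
ratio = |e| / MPE = 1.8410 / 4.31
ratio = 0.4271

0.4271


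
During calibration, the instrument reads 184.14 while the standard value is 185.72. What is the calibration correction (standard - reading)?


Correction = standard - reading
= 185.72 - 184.14
= 1.5800

1.5800


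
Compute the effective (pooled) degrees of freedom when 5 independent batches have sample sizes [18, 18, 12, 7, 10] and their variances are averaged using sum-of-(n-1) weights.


nu = sum_i (n_i - 1)
nu = ((18 - 1) + (18 - 1) + (12 - 1) + (7 - 1) + (10 - 1))
nu = 17 + 17 + 11 + 6 + 9
nu = 60

60


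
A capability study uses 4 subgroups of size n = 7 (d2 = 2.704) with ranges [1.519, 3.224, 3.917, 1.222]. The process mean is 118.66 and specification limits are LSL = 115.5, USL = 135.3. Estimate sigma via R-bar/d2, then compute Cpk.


R_bar = (1.519 + 3.224 + 3.917 + 1.222) / 4 = 2.4705
sigma = R_bar / d2 = 2.4705 / 2.704 = 0.91364645
Cp = (USL - LSL)/(6*sigma) = (135.3 - 115.5)/(6*0.91364645) = 3.6119
Cpu = (135.3 - 118.66)/(3*0.91364645) = 6.0709
Cpl = (118.66 - 115.5)/(3*0.91364645) = 1.1529
Cpk = min(Cpu, Cpl) = 1.1529

1.1529


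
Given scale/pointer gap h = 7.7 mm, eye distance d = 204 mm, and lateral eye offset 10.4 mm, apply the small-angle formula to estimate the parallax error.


error = h * offset / d
= 7.7 * 10.4 / 204
= 0.3925

0.3925


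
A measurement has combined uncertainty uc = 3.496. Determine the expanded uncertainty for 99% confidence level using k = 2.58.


U = k * uc
U = 2.58 * 3.496
U = 9.0197

9.0197


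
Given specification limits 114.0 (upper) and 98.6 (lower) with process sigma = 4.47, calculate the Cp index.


Cp = (USL - LSL) / (6 * sigma)
= (114.0 - 98.6) / (6 * 4.47)
= 15.4000 / 26.8200
= 0.5742

0.5742


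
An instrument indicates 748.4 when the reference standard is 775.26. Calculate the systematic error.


Systematic error = measured - true
= 748.4 - 775.26
= -26.8600

-26.8600


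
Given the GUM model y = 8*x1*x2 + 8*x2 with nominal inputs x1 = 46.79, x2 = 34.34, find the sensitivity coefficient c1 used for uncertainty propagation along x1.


y = 8*x1*x2 + 8*x2
dy/dx1 = 8*x2
Evaluate at x2 = 34.34: c1 = 8 * 34.34
c1 = 274.7200

274.7200


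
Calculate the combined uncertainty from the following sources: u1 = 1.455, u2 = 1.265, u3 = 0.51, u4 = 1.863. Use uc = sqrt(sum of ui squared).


uc = sqrt(1.455^2 + 1.265^2 + 0.51^2 + 1.863^2)
uc = sqrt(7.448119)
uc = 2.7291

2.7291


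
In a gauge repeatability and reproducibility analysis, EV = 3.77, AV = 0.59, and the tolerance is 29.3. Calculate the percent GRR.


GRR = sqrt(EV^2 + AV^2) = sqrt(3.77^2 + 0.59^2) = 3.8158878
%GRR = GRR / tol * 100 = 3.8158878 / 29.3 * 100
%GRR = 13.0235

13.0235


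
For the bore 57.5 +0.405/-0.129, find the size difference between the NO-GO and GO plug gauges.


GO = nominal - lower_tol (smallest hole = maximum material condition)
GO = 57.5 - 0.129 = 57.371
NO-GO = nominal + upper_tol (largest hole = least material condition)
NO-GO = 57.5 + 0.405 = 57.905
spread = NO-GO - GO = 57.905 - 57.371 = 0.5340

0.5340


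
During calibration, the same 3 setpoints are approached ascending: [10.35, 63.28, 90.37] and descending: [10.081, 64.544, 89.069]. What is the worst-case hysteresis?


|10.35 - 10.081| = 0.2690
|63.28 - 64.544| = 1.2640
|90.37 - 89.069| = 1.3010
hysteresis = max(diffs) = 1.3010

1.3010


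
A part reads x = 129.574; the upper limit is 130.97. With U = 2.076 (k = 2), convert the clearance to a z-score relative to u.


u = U / k = 2.076 / 2 = 1.038
margin = |USL - x| = |130.97 - 129.574| = 1.396
z = margin / u = 1.396 / 1.038
z = 1.3449

1.3449


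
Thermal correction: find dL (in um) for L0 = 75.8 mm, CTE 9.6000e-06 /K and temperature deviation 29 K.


dL = L * alpha * dT
= 75.8 * 9.6000e-06 * 29
= 0.0211027 mm
dL_um = 0.0211027 * 1000 = 21.1027 um

21.1027


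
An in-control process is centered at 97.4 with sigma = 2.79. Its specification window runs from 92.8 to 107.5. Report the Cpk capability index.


Cpu = (USL - mean) / (3*sigma) = (107.5 - 97.4) / (3*2.79) = 1.2067
Cpl = (mean - LSL) / (3*sigma) = (97.4 - 92.8) / (3*2.79) = 0.5496
Cpk = min(Cpu, Cpl) = 0.5496

0.5496


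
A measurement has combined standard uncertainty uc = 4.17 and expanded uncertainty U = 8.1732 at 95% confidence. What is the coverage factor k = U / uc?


k = U / uc
k = 8.1732 / 4.17
k = 1.96

1.96


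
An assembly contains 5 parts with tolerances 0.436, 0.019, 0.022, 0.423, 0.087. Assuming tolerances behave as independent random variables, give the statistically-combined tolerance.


RSS = sqrt(0.436^2 + 0.019^2 + 0.022^2 + 0.423^2 + 0.087^2)
= sqrt(0.377439)
= 0.6144

0.6144


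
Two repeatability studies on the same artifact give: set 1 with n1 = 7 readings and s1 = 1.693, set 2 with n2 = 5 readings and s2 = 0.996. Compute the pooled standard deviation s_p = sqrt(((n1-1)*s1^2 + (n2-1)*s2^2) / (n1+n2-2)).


s_p = sqrt(((n1-1)*s1^2 + (n2-1)*s2^2) / (n1+n2-2))
numerator = (7-1)*1.693^2 + (5-1)*0.996^2 = 17.197494 + 3.968064 = 21.165558
denominator = 7 + 5 - 2 = 10
s_p^2 = 21.165558 / 10 = 2.1165558
s_p = sqrt(2.1165558) = 1.4548

1.4548


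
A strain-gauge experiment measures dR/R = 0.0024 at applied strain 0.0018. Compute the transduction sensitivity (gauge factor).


GF = (dR/R) / epsilon
= 0.0024 / 0.0018
= 1.3333

1.3333


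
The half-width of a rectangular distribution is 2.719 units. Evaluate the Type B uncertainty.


u_B = half_width / sqrt(3)
u_B = 2.719 / 1.7320508
u_B = 1.5698

1.5698


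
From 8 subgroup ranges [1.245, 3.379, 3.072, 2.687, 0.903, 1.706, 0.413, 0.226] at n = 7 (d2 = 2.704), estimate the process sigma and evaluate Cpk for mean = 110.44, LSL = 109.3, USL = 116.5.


R_bar = (1.245 + 3.379 + 3.072 + 2.687 + 0.903 + 1.706 + 0.413 + 0.226) / 8 = 1.703875
sigma = R_bar / d2 = 1.703875 / 2.704 = 0.63013129
Cp = (USL - LSL)/(6*sigma) = (116.5 - 109.3)/(6*0.63013129) = 1.9044
Cpu = (116.5 - 110.44)/(3*0.63013129) = 3.2057
Cpl = (110.44 - 109.3)/(3*0.63013129) = 0.6030
Cpk = min(Cpu, Cpl) = 0.6030

0.6030


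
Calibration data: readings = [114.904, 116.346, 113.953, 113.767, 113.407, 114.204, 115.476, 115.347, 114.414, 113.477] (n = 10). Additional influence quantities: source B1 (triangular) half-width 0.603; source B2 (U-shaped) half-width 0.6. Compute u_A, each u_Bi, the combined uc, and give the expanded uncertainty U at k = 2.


mean = (114.904 + 116.346 + 113.953 + 113.767 + 113.407 + 114.204 + 115.476 + 115.347 + 114.414 + 113.477) / 10 = 114.5295
s = sqrt(sum((x - mean)^2)/(n-1)) = 0.96637366
u_A = s / sqrt(n) = 0.96637366 / sqrt(10) = 0.30559418
u_B1 = 0.603 / sqrt(6) = 0.24617372
u_B2 = 0.6 / sqrt(2) = 0.42426407
uc = sqrt(0.30559418^2 + 0.24617372^2 + 0.42426407^2) = 0.57791808
U = k * uc = 2 * 0.57791808
U = 1.1558

1.1558


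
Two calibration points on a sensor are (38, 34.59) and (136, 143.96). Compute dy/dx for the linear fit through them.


slope = (y2 - y1) / (x2 - x1)
= (143.96 - 34.59) / (136 - 38)
= 109.3700 / 98
= 1.1160

1.1160


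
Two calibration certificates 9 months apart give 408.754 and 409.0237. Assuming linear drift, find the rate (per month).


rate = (v2 - v1) / months
= (409.0237 - 408.754) / 9
= 0.2697 / 9
= 0.0300

0.0300


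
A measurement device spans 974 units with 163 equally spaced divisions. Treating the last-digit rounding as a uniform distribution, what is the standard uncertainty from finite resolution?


resolution = range / divisions
resolution = 974 / 163 = 5.9754601
u_res = resolution / (2*sqrt(3))
u_res = 5.9754601 / 3.4641016
u_res = 1.7250

1.7250


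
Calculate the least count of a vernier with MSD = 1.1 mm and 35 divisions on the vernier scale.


LC = MSD / n_div
= 1.1 / 35
= 0.0314

0.0314


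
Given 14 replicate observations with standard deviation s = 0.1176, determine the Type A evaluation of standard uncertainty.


u_A = s / sqrt(n)
u_A = 0.1176 / sqrt(14)
u_A = 0.1176 / 3.7416574
u_A = 0.0314

0.0314


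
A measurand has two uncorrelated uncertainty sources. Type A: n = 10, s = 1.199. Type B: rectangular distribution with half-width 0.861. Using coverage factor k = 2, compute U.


u_A = s / sqrt(n) = 1.199 / sqrt(10) = 0.37915709
u_B = half_width / sqrt(3) = 0.861 / sqrt(3) = 0.49709858
uc = sqrt(u_A^2 + u_B^2) = sqrt(0.37915709^2 + 0.49709858^2) = 0.62519365
U = k * uc = 2 * 0.62519365
U = 1.2504

1.2504
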